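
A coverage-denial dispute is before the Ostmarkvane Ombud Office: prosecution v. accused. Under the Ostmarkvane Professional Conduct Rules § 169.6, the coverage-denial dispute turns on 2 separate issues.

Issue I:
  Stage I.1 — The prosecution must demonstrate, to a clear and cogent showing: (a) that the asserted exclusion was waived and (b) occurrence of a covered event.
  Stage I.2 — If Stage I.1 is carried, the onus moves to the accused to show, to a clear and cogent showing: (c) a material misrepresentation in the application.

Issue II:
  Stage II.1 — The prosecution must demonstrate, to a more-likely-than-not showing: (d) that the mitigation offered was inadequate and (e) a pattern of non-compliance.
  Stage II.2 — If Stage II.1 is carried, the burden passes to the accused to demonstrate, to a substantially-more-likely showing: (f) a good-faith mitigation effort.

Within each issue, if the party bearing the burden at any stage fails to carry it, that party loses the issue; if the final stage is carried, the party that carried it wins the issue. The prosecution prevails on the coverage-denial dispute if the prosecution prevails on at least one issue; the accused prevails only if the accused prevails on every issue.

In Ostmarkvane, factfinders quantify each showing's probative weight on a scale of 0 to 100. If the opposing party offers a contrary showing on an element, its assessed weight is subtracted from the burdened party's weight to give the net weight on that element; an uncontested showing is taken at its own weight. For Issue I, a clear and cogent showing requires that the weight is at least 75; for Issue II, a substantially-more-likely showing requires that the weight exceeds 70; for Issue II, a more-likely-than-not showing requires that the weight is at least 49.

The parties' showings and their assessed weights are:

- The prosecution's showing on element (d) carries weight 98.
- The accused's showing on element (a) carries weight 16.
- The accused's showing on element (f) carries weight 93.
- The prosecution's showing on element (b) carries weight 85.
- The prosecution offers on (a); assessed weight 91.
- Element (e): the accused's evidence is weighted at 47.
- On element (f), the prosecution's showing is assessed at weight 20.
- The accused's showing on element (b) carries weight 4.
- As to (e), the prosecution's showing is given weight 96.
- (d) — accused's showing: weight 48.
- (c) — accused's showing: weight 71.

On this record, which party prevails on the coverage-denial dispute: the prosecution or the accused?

— Issue I —
Stage I.1 (prosecution, a clear and cogent showing, weight is at least 75): (a) net 91−16=75 ≥ 75 — meets; (b) net 85−4=81 ≥ 75 — meets.
  Stage I.1 is satisfied; the onus moves to the accused.
Stage I.2 (accused, a clear and cogent showing, weight is at least 75): (c) 71 < 75 — fails.
  Stage I.2 not carried; the accused fails its burden.
The prosecution prevails on this issue.
— Issue II —
Stage II.1 (prosecution, a more-likely-than-not showing, weight is at least 49): (d) net 98−48=50 ≥ 49 — meets; (e) net 96−47=49 ≥ 49 — meets.
  Stage II.1 is satisfied; the onus moves to the accused.
Stage II.2 (accused, a substantially-more-likely showing, weight exceeds 70): (f) net 93−20=73 > 70 — meets.
  Stage II.2 carried; the final stage is satisfied.
With every stage satisfied, the accused prevails on this issue.
Per-issue: Issue I → prosecution; Issue II → accused. The prosecution must prevail on at least one issue; overall, the prosecution prevails.

prosecution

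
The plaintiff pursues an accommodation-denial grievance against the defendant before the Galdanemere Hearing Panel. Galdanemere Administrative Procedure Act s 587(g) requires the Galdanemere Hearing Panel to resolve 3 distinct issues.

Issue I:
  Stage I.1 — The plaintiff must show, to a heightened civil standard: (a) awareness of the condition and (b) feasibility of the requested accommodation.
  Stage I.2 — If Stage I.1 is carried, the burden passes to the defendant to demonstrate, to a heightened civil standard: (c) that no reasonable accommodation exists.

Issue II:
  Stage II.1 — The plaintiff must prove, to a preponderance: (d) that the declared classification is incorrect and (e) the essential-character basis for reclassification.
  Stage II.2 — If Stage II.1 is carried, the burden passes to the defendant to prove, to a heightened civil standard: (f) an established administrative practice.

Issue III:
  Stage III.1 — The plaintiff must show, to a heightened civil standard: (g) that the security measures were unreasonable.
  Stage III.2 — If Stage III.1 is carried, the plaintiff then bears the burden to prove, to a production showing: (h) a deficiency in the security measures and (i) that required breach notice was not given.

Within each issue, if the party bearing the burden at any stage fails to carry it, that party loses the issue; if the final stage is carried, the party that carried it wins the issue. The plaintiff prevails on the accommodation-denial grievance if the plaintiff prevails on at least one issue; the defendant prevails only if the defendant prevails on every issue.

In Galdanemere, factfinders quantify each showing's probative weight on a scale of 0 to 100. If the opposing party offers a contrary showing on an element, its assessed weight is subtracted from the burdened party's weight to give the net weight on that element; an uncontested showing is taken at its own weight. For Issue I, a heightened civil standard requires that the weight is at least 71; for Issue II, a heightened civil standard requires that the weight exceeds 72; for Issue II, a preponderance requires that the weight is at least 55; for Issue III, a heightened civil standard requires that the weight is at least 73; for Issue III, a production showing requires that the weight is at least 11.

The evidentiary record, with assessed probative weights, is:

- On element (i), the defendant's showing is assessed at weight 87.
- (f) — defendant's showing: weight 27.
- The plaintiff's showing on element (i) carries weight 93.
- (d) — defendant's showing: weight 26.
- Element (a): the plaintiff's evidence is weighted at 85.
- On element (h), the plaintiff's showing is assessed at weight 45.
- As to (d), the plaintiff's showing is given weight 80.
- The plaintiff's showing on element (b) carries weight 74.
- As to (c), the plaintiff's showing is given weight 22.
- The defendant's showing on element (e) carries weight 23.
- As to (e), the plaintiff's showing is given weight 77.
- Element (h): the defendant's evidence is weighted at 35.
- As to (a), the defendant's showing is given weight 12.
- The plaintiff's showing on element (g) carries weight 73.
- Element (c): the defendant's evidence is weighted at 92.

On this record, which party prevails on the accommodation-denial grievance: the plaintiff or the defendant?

— Issue I —
At Stage I.1 the plaintiff must meet a heightened civil standard (weight is at least 71): on (a) the weight is 85 less the opposing 12 gives net 73, which does reach 71, so (a) meets the standard; on (b) the weight is 74, ≥ 71, so (b) meets the standard.
  All elements met. The burden passes to the defendant.
At Stage I.2 the defendant must meet a heightened civil standard (weight is at least 71): on (c) the weight is 92 less the opposing 22 gives net 70, < 71, so (c) does not meet the standard.
  The defendant does not carry Stage I.2.
The analysis ends at Stage I.2; the plaintiff prevails on this issue.
— Issue II —
Stage II.1 — burden on plaintiff; standard: a preponderance (weight is at least 55).
    (d): 80 − 26 = 54 < 55 [not met]
    (e): 77 − 23 = 54 < 55 [not met]
  Stage II.1 not carried; the plaintiff fails its burden.
So the defendant prevails on this issue.
— Issue III —
At Stage III.1 the plaintiff must meet a heightened civil standard (weight is at least 73): on (g) the weight is 73, ≥ 73, so (g) meets the standard.
  Stage III.1 carried; the burden remains with the plaintiff.
At Stage III.2 the plaintiff must meet a production showing (weight is at least 11): on (h) the weight is 45 less the opposing 35 gives net 10, < 11, so (h) does not meet the standard; on (i) the weight is 93 less the opposing 87 gives net 6, < 11, so (i) does not meet the standard.
  Not every element is met, so the plaintiff fails to carry Stage III.2.
The analysis ends at Stage III.2; the defendant prevails on this issue.
Per-issue: Issue I → plaintiff; Issue II → defendant; Issue III → defendant. The plaintiff must prevail on at least one issue; overall, the plaintiff prevails.

plaintiff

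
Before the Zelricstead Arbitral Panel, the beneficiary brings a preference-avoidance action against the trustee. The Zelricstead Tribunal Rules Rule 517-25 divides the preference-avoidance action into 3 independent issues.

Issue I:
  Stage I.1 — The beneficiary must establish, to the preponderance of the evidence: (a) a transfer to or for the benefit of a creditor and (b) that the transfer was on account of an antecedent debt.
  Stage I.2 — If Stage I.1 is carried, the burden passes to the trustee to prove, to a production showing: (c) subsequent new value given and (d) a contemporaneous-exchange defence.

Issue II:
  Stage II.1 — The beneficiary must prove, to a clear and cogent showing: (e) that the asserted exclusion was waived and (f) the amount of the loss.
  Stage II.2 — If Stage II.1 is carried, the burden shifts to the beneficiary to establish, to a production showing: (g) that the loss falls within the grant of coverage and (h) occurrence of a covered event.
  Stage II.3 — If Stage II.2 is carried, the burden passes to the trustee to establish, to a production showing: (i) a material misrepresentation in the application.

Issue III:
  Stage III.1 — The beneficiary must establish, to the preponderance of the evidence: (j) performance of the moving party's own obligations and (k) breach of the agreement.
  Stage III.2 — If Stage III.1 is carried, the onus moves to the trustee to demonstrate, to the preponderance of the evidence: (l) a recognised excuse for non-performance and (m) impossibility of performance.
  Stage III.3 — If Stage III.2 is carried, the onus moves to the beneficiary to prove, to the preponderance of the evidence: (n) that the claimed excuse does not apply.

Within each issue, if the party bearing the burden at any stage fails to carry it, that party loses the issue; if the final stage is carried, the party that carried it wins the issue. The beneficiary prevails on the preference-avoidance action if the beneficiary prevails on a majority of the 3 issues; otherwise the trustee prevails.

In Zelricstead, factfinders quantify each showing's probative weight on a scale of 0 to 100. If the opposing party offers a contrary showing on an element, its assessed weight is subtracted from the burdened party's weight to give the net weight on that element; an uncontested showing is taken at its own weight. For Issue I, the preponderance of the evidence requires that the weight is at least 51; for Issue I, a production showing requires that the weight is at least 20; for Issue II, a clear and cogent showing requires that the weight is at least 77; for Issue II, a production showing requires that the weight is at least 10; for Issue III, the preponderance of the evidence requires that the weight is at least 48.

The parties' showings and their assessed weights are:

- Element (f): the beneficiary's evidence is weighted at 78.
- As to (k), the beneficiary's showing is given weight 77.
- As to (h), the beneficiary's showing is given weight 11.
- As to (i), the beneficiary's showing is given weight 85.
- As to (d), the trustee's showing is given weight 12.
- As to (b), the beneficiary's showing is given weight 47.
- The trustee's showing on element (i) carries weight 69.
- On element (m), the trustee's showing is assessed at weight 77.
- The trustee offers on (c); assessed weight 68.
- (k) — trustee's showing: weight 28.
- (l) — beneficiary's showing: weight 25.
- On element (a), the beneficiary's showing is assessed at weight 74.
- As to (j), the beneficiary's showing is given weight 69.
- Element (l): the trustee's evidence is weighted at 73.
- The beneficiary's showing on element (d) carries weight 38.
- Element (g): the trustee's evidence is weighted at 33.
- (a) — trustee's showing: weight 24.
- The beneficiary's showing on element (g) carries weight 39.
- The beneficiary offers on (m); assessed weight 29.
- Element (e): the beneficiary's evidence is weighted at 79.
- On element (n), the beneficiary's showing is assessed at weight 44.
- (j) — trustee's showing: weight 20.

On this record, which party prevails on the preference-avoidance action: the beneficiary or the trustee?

trustee

— Issue I —
Stage I.1 (beneficiary, the preponderance of the evidence, weight is at least 51): (a) net 74−24=50 < 51 — fails; (b) 47 < 51 — fails.
  The beneficiary does not carry Stage I.1.
The trustee prevails on this issue.
— Issue II —
At Stage II.1 the beneficiary must meet a clear and cogent showing (weight is at least 77): on (e) the weight is 79, ≥ 77, so (e) meets the standard; on (f) the weight is 78, which does reach 77, so (f) meets the standard.
  All elements met. The beneficiary retains the burden for Stage II.2.
At Stage II.2 the beneficiary must meet a production showing (weight is at least 10): on (g) the weight is 39 less the opposing 33 gives net 6, < 10, so (g) does not meet the standard; on (h) the weight is 11, which does reach 10, so (h) meets the standard.
  Not every element is met, so the beneficiary fails to carry Stage II.2.
The trustee prevails on this issue.
— Issue III —
Stage III.1 — burden on beneficiary; standard: the preponderance of the evidence (weight is at least 48).
    (j): 69 − 20 = 49 ≥ 48 [met]
    (k): 77 − 28 = 49 ≥ 48 [met]
  Stage III.1 carried; the burden shifts to the trustee.
Stage III.2 — burden on trustee; standard: the preponderance of the evidence (weight is at least 48).
    (l): 73 − 25 = 48 ≥ 48 [met]
    (m): 77 − 29 = 48 ≥ 48 [met]
  Stage III.2 is satisfied; the onus moves to the beneficiary.
Stage III.3 — burden on beneficiary; standard: the preponderance of the evidence (weight is at least 48).
    (n): 44 < 48 [not met]
  The beneficiary does not carry Stage III.3.
The analysis ends at Stage III.3; the trustee prevails on this issue.
Per-issue: Issue I → trustee; Issue II → trustee; Issue III → trustee. The beneficiary must prevail on a majority of issues; overall, the trustee prevails.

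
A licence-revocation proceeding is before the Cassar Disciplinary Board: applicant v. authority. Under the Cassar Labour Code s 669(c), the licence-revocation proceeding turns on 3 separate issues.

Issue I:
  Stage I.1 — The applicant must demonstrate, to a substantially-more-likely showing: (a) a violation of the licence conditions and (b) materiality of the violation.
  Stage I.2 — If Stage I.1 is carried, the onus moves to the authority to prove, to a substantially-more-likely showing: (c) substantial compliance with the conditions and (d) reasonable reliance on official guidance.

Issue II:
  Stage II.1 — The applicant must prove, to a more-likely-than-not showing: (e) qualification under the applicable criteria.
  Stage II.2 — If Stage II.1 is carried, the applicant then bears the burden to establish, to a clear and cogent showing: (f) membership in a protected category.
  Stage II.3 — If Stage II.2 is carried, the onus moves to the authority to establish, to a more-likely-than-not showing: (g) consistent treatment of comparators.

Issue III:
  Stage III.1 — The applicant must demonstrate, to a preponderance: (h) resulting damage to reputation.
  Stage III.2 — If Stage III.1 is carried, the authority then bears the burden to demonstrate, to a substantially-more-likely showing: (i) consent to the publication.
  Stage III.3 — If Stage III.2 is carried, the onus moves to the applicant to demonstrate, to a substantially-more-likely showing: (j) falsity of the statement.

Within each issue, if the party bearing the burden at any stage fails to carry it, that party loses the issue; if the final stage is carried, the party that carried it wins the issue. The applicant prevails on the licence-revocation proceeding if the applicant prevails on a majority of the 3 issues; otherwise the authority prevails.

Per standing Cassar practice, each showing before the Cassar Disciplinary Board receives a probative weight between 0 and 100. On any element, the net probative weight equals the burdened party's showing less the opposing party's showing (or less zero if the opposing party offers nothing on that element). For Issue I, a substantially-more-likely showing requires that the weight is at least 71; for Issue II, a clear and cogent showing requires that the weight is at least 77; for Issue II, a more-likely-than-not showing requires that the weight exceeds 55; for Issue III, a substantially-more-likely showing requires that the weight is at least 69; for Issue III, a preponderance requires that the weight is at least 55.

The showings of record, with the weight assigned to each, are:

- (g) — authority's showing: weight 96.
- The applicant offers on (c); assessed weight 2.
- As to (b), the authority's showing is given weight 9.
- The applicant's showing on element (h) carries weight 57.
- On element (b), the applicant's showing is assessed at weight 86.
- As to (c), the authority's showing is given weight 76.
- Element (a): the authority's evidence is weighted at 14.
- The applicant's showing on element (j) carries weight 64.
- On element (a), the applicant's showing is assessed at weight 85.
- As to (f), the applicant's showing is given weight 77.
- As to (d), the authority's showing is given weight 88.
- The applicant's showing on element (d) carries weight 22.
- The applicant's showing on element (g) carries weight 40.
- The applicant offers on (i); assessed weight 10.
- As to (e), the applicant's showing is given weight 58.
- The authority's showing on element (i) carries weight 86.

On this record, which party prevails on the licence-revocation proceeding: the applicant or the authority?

authority

— Issue I —
At Stage I.1 the applicant must meet a substantially-more-likely showing (weight is at least 71): on (a) the weight is 85 less the opposing 14 gives net 71, which does reach 71, so (a) meets the standard; on (b) the weight is 86 less the opposing 9 gives net 77, ≥ 71, so (b) meets the standard.
  Stage I.1 is satisfied; the onus moves to the authority.
At Stage I.2 the authority must meet a substantially-more-likely showing (weight is at least 71): on (c) the weight is 76 less the opposing 2 gives net 74, which does reach 71, so (c) meets the standard; on (d) the weight is 88 less the opposing 22 gives net 66, which does not reach 71, so (d) does not meet the standard.
  Not every element is met, so the authority fails to carry Stage I.2.
The analysis ends at Stage I.2; the applicant prevails on this issue.
— Issue II —
Stage II.1 (applicant, a more-likely-than-not showing, weight exceeds 55): (e) 58 > 55 — meets.
  All elements met. The applicant retains the burden for Stage II.2.
Stage II.2 (applicant, a clear and cogent showing, weight is at least 77): (f) 77 ≥ 77 — meets.
  Stage II.2 is satisfied; the onus moves to the authority.
Stage II.3 (authority, a more-likely-than-not showing, weight exceeds 55): (g) net 96−40=56 > 55 — meets.
  Stage II.3 carried; the final stage is satisfied.
With every stage satisfied, the authority prevails on this issue.
— Issue III —
Stage III.1 (applicant, a preponderance, weight is at least 55): (h) 57 ≥ 55 — meets.
  Stage III.1 carried; the burden shifts to the authority.
Stage III.2 (authority, a substantially-more-likely showing, weight is at least 69): (i) net 86−10=76 ≥ 69 — meets.
  All elements met. The burden passes to the applicant.
Stage III.3 (applicant, a substantially-more-likely showing, weight is at least 69): (j) 64 < 69 — fails.
  Not every element is met, so the applicant fails to carry Stage III.3.
So the authority prevails on this issue.
Per-issue: Issue I → applicant; Issue II → authority; Issue III → authority. The applicant must prevail on a majority of issues; overall, the authority prevails.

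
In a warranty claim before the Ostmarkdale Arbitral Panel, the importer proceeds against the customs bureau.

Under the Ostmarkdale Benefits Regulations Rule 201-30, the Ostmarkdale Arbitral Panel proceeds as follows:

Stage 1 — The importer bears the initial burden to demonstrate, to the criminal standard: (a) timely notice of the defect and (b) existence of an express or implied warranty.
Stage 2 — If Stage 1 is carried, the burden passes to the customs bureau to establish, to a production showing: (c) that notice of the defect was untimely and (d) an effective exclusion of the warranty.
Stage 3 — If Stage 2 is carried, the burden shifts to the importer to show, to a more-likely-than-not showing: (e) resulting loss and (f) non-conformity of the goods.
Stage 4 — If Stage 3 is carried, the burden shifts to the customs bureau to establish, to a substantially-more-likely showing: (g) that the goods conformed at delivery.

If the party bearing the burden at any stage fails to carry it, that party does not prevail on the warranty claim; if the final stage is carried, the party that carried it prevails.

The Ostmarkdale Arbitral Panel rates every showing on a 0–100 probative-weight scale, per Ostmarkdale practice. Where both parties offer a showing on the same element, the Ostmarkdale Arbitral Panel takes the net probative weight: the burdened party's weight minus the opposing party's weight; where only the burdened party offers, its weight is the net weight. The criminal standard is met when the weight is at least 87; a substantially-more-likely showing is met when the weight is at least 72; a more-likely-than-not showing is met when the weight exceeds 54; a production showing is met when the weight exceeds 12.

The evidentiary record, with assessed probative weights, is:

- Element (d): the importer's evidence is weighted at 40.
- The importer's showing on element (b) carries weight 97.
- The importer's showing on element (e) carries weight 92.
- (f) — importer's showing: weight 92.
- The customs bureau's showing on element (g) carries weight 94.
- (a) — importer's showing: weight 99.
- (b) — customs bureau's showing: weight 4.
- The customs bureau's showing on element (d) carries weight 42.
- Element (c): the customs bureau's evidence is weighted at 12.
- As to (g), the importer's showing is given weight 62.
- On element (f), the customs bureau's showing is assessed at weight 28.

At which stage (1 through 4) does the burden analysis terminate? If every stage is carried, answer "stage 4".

stage 2

Stage 1 — burden on importer; standard: the criminal standard (weight is at least 87).
    (a): 99 ≥ 87 [met]
    (b): 97 − 4 = 93 ≥ 87 [met]
  Stage 1 is satisfied; the onus moves to the customs bureau.
Stage 2 — burden on customs bureau; standard: a production showing (weight exceeds 12).
    (c): 12 ≤ 12 [not met]
    (d): 42 − 40 = 2 ≤ 12 [not met]
  Not every element is met, so the customs bureau fails to carry Stage 2.
So the importer prevails.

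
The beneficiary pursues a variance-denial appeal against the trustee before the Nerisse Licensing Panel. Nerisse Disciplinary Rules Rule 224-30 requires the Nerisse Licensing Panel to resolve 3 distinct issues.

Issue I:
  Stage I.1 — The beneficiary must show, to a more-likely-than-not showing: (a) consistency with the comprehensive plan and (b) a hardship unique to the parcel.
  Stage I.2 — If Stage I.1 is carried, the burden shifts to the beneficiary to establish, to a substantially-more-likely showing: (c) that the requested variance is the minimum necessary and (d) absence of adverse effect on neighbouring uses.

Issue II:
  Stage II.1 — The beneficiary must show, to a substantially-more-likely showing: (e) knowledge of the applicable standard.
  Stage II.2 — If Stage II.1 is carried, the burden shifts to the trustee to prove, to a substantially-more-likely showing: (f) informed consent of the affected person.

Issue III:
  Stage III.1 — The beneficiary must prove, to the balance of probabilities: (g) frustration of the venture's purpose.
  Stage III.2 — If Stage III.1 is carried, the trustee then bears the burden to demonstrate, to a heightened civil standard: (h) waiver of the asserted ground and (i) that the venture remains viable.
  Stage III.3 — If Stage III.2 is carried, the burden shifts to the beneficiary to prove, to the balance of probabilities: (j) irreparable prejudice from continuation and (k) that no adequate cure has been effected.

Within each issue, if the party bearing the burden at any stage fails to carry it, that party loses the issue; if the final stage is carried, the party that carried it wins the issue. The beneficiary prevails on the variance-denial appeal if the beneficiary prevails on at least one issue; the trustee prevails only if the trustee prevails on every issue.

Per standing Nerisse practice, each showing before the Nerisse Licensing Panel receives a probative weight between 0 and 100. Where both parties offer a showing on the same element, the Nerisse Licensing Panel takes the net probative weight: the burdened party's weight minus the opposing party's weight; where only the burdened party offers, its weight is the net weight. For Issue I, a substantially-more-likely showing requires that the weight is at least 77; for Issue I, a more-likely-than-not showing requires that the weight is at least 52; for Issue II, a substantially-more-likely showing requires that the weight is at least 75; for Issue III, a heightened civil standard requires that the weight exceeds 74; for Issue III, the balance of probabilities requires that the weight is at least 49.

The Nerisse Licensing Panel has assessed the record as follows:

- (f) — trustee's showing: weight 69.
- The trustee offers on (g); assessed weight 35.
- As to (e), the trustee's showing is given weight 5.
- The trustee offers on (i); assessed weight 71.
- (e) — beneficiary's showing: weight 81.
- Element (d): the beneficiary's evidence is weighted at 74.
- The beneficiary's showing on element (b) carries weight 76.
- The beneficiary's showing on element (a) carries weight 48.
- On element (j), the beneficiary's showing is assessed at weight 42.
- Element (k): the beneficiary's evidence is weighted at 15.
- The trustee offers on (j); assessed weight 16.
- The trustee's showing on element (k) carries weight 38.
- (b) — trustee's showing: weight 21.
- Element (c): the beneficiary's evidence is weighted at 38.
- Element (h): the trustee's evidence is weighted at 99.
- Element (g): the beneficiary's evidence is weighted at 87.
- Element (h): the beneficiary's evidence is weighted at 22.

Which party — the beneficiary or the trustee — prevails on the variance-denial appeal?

— Issue I —
At Stage I.1 the beneficiary must meet a more-likely-than-not showing (weight is at least 52): on (a) the weight is 48, which does not reach 52, so (a) does not meet the standard; on (b) the weight is 76 less the opposing 21 gives net 55, which does reach 52, so (b) meets the standard.
  Not every element is met, so the beneficiary fails to carry Stage I.1.
The analysis ends at Stage I.1; the trustee prevails on this issue.
— Issue II —
At Stage II.1 the beneficiary must meet a substantially-more-likely showing (weight is at least 75): on (e) the weight is 81 less the opposing 5 gives net 76, which does reach 75, so (e) meets the standard.
  All elements met. The burden passes to the trustee.
At Stage II.2 the trustee must meet a substantially-more-likely showing (weight is at least 75): on (f) the weight is 69, which does not reach 75, so (f) does not meet the standard.
  The trustee does not carry Stage II.2.
So the beneficiary prevails on this issue.
— Issue III —
At Stage III.1 the beneficiary must meet the balance of probabilities (weight is at least 49): on (g) the weight is 87 less the opposing 35 gives net 52, which does reach 49, so (g) meets the standard.
  Stage III.1 carried; the burden shifts to the trustee.
At Stage III.2 the trustee must meet a heightened civil standard (weight exceeds 74): on (h) the weight is 99 less the opposing 22 gives net 77, which does exceed 74, so (h) meets the standard; on (i) the weight is 71, which does not exceed 74, so (i) does not meet the standard.
  The trustee does not carry Stage III.2.
The beneficiary prevails on this issue.
Per-issue: Issue I → trustee; Issue II → beneficiary; Issue III → beneficiary. The beneficiary must prevail on at least one issue; overall, the beneficiary prevails.

beneficiary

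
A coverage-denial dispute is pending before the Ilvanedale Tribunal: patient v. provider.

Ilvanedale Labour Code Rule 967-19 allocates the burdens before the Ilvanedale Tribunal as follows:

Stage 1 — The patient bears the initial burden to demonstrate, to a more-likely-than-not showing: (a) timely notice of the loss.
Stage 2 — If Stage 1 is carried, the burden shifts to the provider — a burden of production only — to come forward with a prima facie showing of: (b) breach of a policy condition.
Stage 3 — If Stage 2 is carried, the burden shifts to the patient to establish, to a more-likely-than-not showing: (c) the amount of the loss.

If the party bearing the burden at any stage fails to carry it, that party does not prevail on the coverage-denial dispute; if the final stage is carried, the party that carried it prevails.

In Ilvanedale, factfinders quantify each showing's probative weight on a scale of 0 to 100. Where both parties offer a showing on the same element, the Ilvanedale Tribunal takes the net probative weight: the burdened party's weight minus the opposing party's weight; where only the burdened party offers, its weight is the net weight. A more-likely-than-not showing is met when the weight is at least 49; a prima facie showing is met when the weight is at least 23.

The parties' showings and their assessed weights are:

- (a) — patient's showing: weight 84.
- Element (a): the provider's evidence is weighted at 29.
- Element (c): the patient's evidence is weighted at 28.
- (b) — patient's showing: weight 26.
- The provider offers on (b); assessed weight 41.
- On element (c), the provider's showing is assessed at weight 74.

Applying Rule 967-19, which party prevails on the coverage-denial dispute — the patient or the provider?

patient

Stage 1 — burden on patient; standard: a more-likely-than-not showing (weight is at least 49).
    (a): 84 − 29 = 55 ≥ 49 [met]
  Stage 1 carried; the burden shifts to the provider.
Stage 2 — burden on provider; standard: a prima facie showing (weight is at least 23).
    (b): 41 − 26 = 15 < 23 [not met]
  Stage 2 not carried; the provider fails its burden.
The patient prevails.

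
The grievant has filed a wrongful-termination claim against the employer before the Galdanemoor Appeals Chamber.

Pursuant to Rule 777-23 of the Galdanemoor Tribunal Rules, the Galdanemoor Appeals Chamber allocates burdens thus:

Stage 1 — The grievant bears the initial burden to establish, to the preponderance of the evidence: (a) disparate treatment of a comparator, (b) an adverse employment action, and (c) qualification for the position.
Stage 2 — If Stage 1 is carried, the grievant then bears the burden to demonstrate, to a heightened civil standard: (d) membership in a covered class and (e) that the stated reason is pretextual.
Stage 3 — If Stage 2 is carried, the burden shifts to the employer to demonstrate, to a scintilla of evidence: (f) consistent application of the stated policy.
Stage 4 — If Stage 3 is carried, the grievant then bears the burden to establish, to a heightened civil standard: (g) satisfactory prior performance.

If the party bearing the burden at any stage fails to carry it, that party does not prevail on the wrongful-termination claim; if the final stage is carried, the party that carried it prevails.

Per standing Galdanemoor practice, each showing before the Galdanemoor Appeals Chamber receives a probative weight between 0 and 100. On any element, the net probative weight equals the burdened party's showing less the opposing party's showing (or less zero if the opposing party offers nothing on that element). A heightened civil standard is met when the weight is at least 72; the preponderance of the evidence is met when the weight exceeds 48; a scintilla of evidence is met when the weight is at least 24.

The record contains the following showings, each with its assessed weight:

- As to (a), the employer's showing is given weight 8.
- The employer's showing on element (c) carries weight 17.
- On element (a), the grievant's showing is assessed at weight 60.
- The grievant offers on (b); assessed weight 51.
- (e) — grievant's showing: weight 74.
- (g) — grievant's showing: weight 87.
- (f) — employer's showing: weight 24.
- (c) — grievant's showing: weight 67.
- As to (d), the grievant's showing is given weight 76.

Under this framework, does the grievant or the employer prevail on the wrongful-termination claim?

grievant

At Stage 1 the grievant must meet the preponderance of the evidence (weight exceeds 48): on (a) the weight is 60 less the opposing 8 gives net 52, > 48, so (a) meets the standard; on (b) the weight is 51, > 48, so (b) meets the standard; on (c) the weight is 67 less the opposing 17 gives net 50, which does exceed 48, so (c) meets the standard.
  Stage 1 carried; the burden remains with the grievant.
At Stage 2 the grievant must meet a heightened civil standard (weight is at least 72): on (d) the weight is 76, ≥ 72, so (d) meets the standard; on (e) the weight is 74, ≥ 72, so (e) meets the standard.
  Stage 2 carried; the burden shifts to the employer.
At Stage 3 the employer must meet a scintilla of evidence (weight is at least 24): on (f) the weight is 24, ≥ 24, so (f) meets the standard.
  All elements met. The burden passes to the grievant.
At Stage 4 the grievant must meet a heightened civil standard (weight is at least 72): on (g) the weight is 87, ≥ 72, so (g) meets the standard.
  The grievant carries the last stage.
Every stage carried; the grievant prevails.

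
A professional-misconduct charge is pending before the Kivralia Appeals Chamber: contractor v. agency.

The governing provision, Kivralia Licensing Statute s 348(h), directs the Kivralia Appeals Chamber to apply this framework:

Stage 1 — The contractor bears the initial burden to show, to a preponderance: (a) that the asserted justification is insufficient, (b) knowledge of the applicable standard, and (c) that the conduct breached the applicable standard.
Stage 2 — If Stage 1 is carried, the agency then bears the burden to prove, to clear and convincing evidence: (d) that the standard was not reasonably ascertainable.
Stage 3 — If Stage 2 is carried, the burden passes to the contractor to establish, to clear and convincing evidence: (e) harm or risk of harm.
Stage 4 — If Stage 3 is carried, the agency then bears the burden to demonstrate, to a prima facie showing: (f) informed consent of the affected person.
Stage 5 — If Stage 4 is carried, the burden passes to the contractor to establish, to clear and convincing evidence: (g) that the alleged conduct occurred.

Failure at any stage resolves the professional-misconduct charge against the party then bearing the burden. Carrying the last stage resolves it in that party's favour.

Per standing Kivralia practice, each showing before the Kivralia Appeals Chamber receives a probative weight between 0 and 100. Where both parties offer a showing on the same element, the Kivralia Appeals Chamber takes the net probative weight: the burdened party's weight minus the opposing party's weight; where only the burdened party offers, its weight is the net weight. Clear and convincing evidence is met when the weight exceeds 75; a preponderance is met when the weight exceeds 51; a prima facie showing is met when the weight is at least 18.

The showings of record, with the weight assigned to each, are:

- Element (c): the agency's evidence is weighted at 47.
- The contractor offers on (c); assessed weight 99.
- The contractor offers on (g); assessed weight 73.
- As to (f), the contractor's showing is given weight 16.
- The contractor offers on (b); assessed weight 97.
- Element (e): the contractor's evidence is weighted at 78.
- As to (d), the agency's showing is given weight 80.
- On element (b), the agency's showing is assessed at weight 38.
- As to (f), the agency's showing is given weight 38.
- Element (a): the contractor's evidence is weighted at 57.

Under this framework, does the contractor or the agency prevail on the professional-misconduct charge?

agency

At Stage 1 the contractor must meet a preponderance (weight exceeds 51): on (a) the weight is 57, > 51, so (a) meets the standard; on (b) the weight is 97 less the opposing 38 gives net 59, which does exceed 51, so (b) meets the standard; on (c) the weight is 99 less the opposing 47 gives net 52, > 51, so (c) meets the standard.
  Stage 1 is satisfied; the onus moves to the agency.
At Stage 2 the agency must meet clear and convincing evidence (weight exceeds 75): on (d) the weight is 80, > 75, so (d) meets the standard.
  All elements met. The burden passes to the contractor.
At Stage 3 the contractor must meet clear and convincing evidence (weight exceeds 75): on (e) the weight is 78, which does exceed 75, so (e) meets the standard.
  All elements met. The burden passes to the agency.
At Stage 4 the agency must meet a prima facie showing (weight is at least 18): on (f) the weight is 38 less the opposing 16 gives net 22, ≥ 18, so (f) meets the standard.
  Stage 4 carried; the burden shifts to the contractor.
At Stage 5 the contractor must meet clear and convincing evidence (weight exceeds 75): on (g) the weight is 73, which does not exceed 75, so (g) does not meet the standard.
  Not every element is met, so the contractor fails to carry Stage 5.
The agency prevails.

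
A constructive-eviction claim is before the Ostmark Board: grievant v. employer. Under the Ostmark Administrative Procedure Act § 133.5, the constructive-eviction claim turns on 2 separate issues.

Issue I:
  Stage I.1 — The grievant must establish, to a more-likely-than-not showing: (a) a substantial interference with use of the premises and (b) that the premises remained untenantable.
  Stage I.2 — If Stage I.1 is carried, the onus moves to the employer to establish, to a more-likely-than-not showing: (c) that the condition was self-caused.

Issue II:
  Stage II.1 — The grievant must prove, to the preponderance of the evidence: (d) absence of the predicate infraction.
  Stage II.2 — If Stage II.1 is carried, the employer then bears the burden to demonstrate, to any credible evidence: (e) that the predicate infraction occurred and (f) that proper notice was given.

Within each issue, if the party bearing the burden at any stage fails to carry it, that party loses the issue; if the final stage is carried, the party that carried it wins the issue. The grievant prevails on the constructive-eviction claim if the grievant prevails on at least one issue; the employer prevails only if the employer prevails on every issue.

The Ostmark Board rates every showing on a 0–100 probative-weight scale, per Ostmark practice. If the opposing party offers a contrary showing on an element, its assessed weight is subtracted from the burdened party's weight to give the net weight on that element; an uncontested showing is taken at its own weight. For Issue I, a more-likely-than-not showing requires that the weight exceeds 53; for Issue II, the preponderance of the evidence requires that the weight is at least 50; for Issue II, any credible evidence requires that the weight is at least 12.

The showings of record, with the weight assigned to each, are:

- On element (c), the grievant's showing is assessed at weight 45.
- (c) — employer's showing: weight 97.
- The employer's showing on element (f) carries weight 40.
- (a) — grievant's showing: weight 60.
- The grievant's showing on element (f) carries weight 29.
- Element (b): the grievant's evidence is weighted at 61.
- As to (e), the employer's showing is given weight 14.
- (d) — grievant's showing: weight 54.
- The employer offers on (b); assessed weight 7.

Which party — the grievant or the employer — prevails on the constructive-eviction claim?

— Issue I —
At Stage I.1 the grievant must meet a more-likely-than-not showing (weight exceeds 53): on (a) the weight is 60, > 53, so (a) meets the standard; on (b) the weight is 61 less the opposing 7 gives net 54, > 53, so (b) meets the standard.
  Stage I.1 is satisfied; the onus moves to the employer.
At Stage I.2 the employer must meet a more-likely-than-not showing (weight exceeds 53): on (c) the weight is 97 less the opposing 45 gives net 52, ≤ 53, so (c) does not meet the standard.
  Stage I.2 not carried; the employer fails its burden.
The analysis ends at Stage I.2; the grievant prevails on this issue.
— Issue II —
At Stage II.1 the grievant must meet the preponderance of the evidence (weight is at least 50): on (d) the weight is 54, which does reach 50, so (d) meets the standard.
  The grievant carries Stage II.1; the employer now bears the burden.
At Stage II.2 the employer must meet any credible evidence (weight is at least 12): on (e) the weight is 14, which does reach 12, so (e) meets the standard; on (f) the weight is 40 less the opposing 29 gives net 11, < 12, so (f) does not meet the standard.
  Stage II.2 not carried; the employer fails its burden.
The grievant prevails on this issue.
Per-issue: Issue I → grievant; Issue II → grievant. The grievant must prevail on at least one issue; overall, the grievant prevails.

grievant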